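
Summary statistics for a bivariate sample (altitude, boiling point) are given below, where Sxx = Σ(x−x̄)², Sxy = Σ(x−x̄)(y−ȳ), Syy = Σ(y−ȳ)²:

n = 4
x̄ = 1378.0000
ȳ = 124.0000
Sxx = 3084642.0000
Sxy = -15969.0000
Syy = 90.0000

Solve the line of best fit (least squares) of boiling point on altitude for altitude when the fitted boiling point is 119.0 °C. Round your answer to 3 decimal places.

b = Sxy/Sxx = -15969/3084642 = -0.005177
a = ȳ − b·x̄ = 124 − (-0.005177)·1378 = 131.133820
Set a + b·x = 119.0: x = (119.0 − 131.133820) / (-0.005177) = 2343.821905

2343.822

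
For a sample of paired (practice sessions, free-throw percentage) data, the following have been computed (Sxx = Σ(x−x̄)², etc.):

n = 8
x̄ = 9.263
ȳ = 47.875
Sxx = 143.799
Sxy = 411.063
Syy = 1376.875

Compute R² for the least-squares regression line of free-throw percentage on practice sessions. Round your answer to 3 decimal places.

R² = Sxy²/(Sxx·Syy) = (411.063)²/(143.799·1376.875) = 0.853427

0.853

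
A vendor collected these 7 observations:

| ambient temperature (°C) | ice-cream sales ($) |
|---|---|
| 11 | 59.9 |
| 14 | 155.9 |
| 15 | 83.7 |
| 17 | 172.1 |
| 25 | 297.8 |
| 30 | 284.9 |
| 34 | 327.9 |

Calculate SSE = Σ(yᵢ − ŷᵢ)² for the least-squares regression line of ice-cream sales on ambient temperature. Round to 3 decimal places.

8007.440

n = 7, Σx = 146, Σy = 1382.2, Σxy = 34163.3, Σx² = 3512, Σy² = 341888.18
Sxx = Σx² − (Σx)²/n = 3512 − 3045.142857 = 466.857143
Sxy = Σxy − (Σx)(Σy)/n = 34163.3 − 28828.742857 = 5334.557143
Syy = Σy² − (Σy)²/n = 341888.18 − 272925.262857 = 68962.917143
b = Sxy/Sxx = 5334.557143/466.857143 = 11.426530
SSE = Syy − b·Sxy = 68962.917143 − 11.426530·5334.557143 = 8007.439979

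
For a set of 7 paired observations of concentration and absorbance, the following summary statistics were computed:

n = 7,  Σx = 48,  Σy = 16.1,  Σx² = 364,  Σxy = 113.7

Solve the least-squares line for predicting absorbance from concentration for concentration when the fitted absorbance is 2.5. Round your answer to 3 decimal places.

Sxx = Σx² − (Σx)²/n = 364 − 329.142857 = 34.857143
Sxy = Σxy − (Σx)(Σy)/n = 113.7 − 110.4 = 3.3
b = Sxy/Sxx = 3.3/34.857143 = 0.094672
a = ȳ − b·x̄ = 2.3 − 0.094672·6.857143 = 1.650820
Set a + b·x = 2.5: x = (2.5 − 1.650820) / 0.094672 = 8.969697

8.970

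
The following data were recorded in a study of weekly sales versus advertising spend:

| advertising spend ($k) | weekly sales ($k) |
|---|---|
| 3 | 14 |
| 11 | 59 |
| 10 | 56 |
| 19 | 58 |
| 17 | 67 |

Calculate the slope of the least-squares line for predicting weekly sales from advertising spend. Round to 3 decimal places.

2.775

n = 5, Σx = 60, Σy = 254, Σxy = 3492, Σx² = 880
Sxx = Σx² − (Σx)²/n = 880 − 720 = 160
Sxy = Σxy − (Σx)(Σy)/n = 3492 − 3048 = 444
b = Sxy/Sxx = 444/160 = 2.775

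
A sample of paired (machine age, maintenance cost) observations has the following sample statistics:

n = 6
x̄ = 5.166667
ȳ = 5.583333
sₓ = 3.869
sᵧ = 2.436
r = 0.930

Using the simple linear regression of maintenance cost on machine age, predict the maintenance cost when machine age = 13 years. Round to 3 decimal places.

10.170

b = r · sᵧ/sₓ = 0.93 · 2.436/3.869 = 0.585547
a = ȳ − b·x̄ = 5.583333 − 0.585547·5.166667 = 2.558008
ŷ(13) = a + b·13 = 2.558008 + 0.585547·13 = 10.170115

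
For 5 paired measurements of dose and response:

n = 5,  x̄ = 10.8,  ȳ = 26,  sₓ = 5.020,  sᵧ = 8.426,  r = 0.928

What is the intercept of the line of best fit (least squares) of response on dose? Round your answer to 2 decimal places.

9.18

b = r · sᵧ/sₓ = 0.928 · 8.426/5.02 = 1.557635
a = ȳ − b·x̄ = 26 − 1.557635·10.8 = 9.177541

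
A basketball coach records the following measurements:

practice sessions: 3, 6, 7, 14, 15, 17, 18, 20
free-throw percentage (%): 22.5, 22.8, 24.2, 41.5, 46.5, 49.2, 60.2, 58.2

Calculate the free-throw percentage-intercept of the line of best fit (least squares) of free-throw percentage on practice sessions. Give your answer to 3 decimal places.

n = 8, Σx = 100, Σy = 325.1, Σxy = 4736.2, Σx² = 1528
Sxx = Σx² − (Σx)²/n = 1528 − 1250 = 278
Sxy = Σxy − (Σx)(Σy)/n = 4736.2 − 4063.75 = 672.45
b = Sxy/Sxx = 672.45/278 = 2.418885
a = ȳ − b·x̄ = 40.6375 − 2.418885·12.5 = 10.401439

10.401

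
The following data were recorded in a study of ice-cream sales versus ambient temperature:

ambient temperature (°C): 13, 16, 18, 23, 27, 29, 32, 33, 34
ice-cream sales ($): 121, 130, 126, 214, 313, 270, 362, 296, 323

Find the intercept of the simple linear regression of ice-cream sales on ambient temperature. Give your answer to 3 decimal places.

n = 9, Σx = 225, Σy = 2155, Σxy = 59458, Σx² = 6117
Sxx = Σx² − (Σx)²/n = 6117 − 5625 = 492
Sxy = Σxy − (Σx)(Σy)/n = 59458 − 53875 = 5583
b = Sxy/Sxx = 5583/492 = 11.347561
a = ȳ − b·x̄ = 239.444444 − 11.347561·25 = -44.244580

-44.245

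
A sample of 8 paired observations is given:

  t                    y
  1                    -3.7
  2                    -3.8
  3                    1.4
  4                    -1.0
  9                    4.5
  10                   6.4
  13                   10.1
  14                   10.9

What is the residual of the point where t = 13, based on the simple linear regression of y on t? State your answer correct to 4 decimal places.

0.3576

n = 8, Σx = 56, Σy = 24.8, Σxy = 377.3, Σx² = 576
Sxx = Σx² − (Σx)²/n = 576 − 392 = 184
Sxy = Σxy − (Σx)(Σy)/n = 377.3 − 173.6 = 203.7
b = Sxy/Sxx = 203.7/184 = 1.107065
a = ȳ − b·x̄ = 3.1 − 1.107065·7 = -4.649457
ŷ(13) = -4.649457 + 1.107065·13 = 9.742391
residual = y − ŷ = 10.1 − 9.742391 = 0.357609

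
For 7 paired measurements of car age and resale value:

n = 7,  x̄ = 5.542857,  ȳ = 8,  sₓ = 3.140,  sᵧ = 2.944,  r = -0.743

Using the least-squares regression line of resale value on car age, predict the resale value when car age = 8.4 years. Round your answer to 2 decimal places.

b = r · sᵧ/sₓ = -0.743 · 2.944/3.14 = -0.696622
a = ȳ − b·x̄ = 8 − (-0.696622)·5.542857 = 11.861274
ŷ(8.4) = a + b·8.4 = 11.861274 + (-0.696622)·8.4 = 6.009652

6.01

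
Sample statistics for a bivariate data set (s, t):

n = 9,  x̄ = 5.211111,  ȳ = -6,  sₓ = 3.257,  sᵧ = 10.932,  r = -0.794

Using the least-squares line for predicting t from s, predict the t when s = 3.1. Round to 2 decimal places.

b = r · sᵧ/sₓ = -0.794 · 10.932/3.257 = -2.665032
a = ȳ − b·x̄ = -6 − (-2.665032)·5.211111 = 7.887776
ŷ(3.1) = a + b·3.1 = 7.887776 + (-2.665032)·3.1 = -0.373822

-0.37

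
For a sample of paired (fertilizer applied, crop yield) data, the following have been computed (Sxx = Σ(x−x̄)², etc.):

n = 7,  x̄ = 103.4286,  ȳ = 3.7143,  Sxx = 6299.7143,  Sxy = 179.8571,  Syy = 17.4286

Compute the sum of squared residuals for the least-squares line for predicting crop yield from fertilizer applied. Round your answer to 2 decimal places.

12.29

b = Sxy/Sxx = 179.8571/6299.7143 = 0.028550
SSE = Syy − b·Sxy = 17.4286 − 0.028550·179.8571 = 12.293672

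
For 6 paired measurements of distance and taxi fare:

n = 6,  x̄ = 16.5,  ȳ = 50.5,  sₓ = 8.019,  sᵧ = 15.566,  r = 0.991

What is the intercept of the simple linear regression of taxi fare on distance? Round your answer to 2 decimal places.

18.76

b = r · sᵧ/sₓ = 0.991 · 15.566/8.019 = 1.923670
a = ȳ − b·x̄ = 50.5 − 1.923670·16.5 = 18.759453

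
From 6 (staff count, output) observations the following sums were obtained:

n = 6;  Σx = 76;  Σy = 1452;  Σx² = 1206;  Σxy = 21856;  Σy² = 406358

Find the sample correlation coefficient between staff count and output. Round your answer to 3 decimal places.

Sxx = Σx² − (Σx)²/n = 1206 − 962.666667 = 243.333333
Sxy = Σxy − (Σx)(Σy)/n = 21856 − 18392 = 3464
Syy = Σy² − (Σy)²/n = 406358 − 351384 = 54974
r = Sxy/√(Sxx·Syy) = 3464/√(13377006.666667) = 3464/3657.459045 = 0.947106

0.947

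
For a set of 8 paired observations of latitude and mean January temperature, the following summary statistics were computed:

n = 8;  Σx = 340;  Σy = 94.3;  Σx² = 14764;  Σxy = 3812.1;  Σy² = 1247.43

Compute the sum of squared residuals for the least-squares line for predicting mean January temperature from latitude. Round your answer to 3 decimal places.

Sxx = Σx² − (Σx)²/n = 14764 − 14450 = 314
Sxy = Σxy − (Σx)(Σy)/n = 3812.1 − 4007.75 = -195.65
Syy = Σy² − (Σy)²/n = 1247.43 − 1111.56125 = 135.86875
b = Sxy/Sxx = -195.65/314 = -0.623089
SSE = Syy − b·Sxy = 135.86875 − (-0.623089)·(-195.65) = 13.961354

13.961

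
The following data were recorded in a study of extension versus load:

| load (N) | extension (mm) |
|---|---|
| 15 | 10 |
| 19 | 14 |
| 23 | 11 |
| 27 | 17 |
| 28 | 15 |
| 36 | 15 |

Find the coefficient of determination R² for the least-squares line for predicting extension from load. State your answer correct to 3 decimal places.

n = 6, Σx = 148, Σy = 82, Σxy = 2088, Σx² = 3924, Σy² = 1156
Sxx = Σx² − (Σx)²/n = 3924 − 3650.666667 = 273.333333
Sxy = Σxy − (Σx)(Σy)/n = 2088 − 2022.666667 = 65.333333
Syy = Σy² − (Σy)²/n = 1156 − 1120.666667 = 35.333333
R² = Sxy²/(Sxx·Syy) = (65.333333)²/(273.333333·35.333333) = 0.441970

0.442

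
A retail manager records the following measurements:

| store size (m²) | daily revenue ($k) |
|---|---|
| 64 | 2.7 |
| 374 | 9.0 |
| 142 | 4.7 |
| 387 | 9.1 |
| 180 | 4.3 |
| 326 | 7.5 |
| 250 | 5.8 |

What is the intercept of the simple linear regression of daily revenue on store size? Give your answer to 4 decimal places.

n = 7, Σx = 1723, Σy = 43.1, Σxy = 12396.9, Σx² = 515081
Sxx = Σx² − (Σx)²/n = 515081 − 424104.142857 = 90976.857143
Sxy = Σxy − (Σx)(Σy)/n = 12396.9 − 10608.757143 = 1788.142857
b = Sxy/Sxx = 1788.142857/90976.857143 = 0.019655
a = ȳ − b·x̄ = 6.157143 − 0.019655·246.142857 = 1.319225

1.3192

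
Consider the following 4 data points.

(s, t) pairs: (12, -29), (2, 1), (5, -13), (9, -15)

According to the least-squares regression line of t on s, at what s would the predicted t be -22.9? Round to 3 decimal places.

10.352

n = 4, Σx = 28, Σy = -56, Σxy = -546, Σx² = 254
Sxx = Σx² − (Σx)²/n = 254 − 196 = 58
Sxy = Σxy − (Σx)(Σy)/n = -546 − (-392) = -154
b = Sxy/Sxx = -154/58 = -2.655172
a = ȳ − b·x̄ = -14 − (-2.655172)·7 = 4.586207
Set a + b·x = -22.9: x = (-22.9 − 4.586207) / (-2.655172) = 10.351948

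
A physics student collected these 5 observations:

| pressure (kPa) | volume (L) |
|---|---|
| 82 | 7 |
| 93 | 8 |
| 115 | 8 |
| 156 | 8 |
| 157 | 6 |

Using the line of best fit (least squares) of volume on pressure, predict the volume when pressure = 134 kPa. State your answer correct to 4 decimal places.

7.3057

n = 5, Σx = 603, Σy = 37, Σxy = 4428, Σx² = 77583
Sxx = Σx² − (Σx)²/n = 77583 − 72721.8 = 4861.2
Sxy = Σxy − (Σx)(Σy)/n = 4428 − 4462.2 = -34.2
b = Sxy/Sxx = -34.2/4861.2 = -0.007035
a = ȳ − b·x̄ = 7.4 − (-0.007035)·120.6 = 8.248457
ŷ(134) = a + b·134 = 8.248457 + (-0.007035)·134 = 7.305727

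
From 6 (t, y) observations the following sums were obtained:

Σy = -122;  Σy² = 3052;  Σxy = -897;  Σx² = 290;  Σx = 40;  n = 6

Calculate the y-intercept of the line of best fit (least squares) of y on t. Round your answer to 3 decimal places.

3.571

Sxx = Σx² − (Σx)²/n = 290 − 266.666667 = 23.333333
Sxy = Σxy − (Σx)(Σy)/n = -897 − (-813.333333) = -83.666667
b = Sxy/Sxx = -83.666667/23.333333 = -3.585714
a = ȳ − b·x̄ = -20.333333 − (-3.585714)·6.666667 = 3.571429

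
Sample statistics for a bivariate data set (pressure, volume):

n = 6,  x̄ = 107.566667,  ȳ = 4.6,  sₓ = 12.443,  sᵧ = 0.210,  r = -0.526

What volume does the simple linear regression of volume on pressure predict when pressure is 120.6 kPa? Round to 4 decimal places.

4.4843

b = r · sᵧ/sₓ = -0.526 · 0.21/12.443 = -0.008877
a = ȳ − b·x̄ = 4.6 − (-0.008877)·107.566667 = 5.554899
ŷ(120.6) = a + b·120.6 = 5.554899 + (-0.008877)·120.6 = 4.484299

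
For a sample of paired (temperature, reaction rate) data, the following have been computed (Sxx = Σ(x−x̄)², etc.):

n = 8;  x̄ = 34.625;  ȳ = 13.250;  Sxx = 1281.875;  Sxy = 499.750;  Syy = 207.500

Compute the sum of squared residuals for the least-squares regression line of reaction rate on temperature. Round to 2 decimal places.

12.67

b = Sxy/Sxx = 499.75/1281.875 = 0.389859
SSE = Syy − b·Sxy = 207.5 − 0.389859·499.75 = 12.668162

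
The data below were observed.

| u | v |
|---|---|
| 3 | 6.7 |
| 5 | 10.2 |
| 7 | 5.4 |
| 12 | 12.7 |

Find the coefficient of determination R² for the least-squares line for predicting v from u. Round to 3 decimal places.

n = 4, Σx = 27, Σy = 35, Σxy = 261.3, Σx² = 227, Σy² = 339.38
Sxx = Σx² − (Σx)²/n = 227 − 182.25 = 44.75
Sxy = Σxy − (Σx)(Σy)/n = 261.3 − 236.25 = 25.05
Syy = Σy² − (Σy)²/n = 339.38 − 306.25 = 33.13
R² = Sxy²/(Sxx·Syy) = (25.05)²/(44.75·33.13) = 0.423254

0.423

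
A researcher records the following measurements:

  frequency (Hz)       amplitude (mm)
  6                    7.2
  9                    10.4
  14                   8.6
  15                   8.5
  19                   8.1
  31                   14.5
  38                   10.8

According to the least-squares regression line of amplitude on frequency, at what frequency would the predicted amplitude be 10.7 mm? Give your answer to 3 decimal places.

25.781

n = 7, Σx = 132, Σy = 68.1, Σxy = 1398.5, Σx² = 3304
Sxx = Σx² − (Σx)²/n = 3304 − 2489.142857 = 814.857143
Sxy = Σxy − (Σx)(Σy)/n = 1398.5 − 1284.171429 = 114.328571
b = Sxy/Sxx = 114.328571/814.857143 = 0.140305
a = ȳ − b·x̄ = 9.728571 − 0.140305·18.857143 = 7.082819
Set a + b·x = 10.7: x = (10.7 − 7.082819) / 0.140305 = 25.780832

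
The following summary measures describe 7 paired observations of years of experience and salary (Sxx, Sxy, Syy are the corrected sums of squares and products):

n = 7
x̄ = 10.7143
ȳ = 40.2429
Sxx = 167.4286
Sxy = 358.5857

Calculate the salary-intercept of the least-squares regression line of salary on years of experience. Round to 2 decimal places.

b = Sxy/Sxx = 358.5857/167.4286 = 2.141723
a = ȳ − b·x̄ = 40.2429 − 2.141723·10.7143 = 17.295836

17.30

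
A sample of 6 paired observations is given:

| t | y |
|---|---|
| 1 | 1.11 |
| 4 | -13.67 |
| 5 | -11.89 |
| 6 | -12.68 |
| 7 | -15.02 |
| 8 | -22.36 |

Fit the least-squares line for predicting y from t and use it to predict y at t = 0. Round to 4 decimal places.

n = 6, Σx = 31, Σy = -74.51, Σxy = -473.12, Σx² = 191
Sxx = Σx² − (Σx)²/n = 191 − 160.166667 = 30.833333
Sxy = Σxy − (Σx)(Σy)/n = -473.12 − (-384.968333) = -88.151667
b = Sxy/Sxx = -88.151667/30.833333 = -2.858973
a = ȳ − b·x̄ = -12.418333 − (-2.858973)·5.166667 = 2.353027
ŷ(0) = a + b·0 = 2.353027 + (-2.858973)·0 = 2.353027

2.3530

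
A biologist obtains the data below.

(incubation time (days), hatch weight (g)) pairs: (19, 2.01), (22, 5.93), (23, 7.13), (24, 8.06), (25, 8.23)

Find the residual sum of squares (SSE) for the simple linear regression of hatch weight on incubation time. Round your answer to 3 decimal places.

0.891

n = 5, Σx = 113, Σy = 31.36, Σxy = 731.83, Σx² = 2575, Σy² = 222.7384
Sxx = Σx² − (Σx)²/n = 2575 − 2553.8 = 21.2
Sxy = Σxy − (Σx)(Σy)/n = 731.83 − 708.736 = 23.094
Syy = Σy² − (Σy)²/n = 222.7384 − 196.68992 = 26.04848
b = Sxy/Sxx = 23.094/21.2 = 1.089340
SSE = Syy − b·Sxy = 26.04848 − 1.089340·23.094 = 0.891271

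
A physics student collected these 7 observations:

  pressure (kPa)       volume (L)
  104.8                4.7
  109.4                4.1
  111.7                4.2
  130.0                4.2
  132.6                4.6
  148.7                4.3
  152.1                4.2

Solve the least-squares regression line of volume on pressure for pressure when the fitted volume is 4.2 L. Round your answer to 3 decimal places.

183.401

n = 7, Σx = 889.3, Σy = 30.3, Σxy = 3844.43, Σx² = 115157.15
Sxx = Σx² − (Σx)²/n = 115157.15 − 112979.212857 = 2177.937143
Sxy = Σxy − (Σx)(Σy)/n = 3844.43 − 3849.398571 = -4.968571
b = Sxy/Sxx = -4.968571/2177.937143 = -0.002281
a = ȳ − b·x̄ = 4.328571 − (-0.002281)·127.042857 = 4.618397
Set a + b·x = 4.2: x = (4.2 − 4.618397) / (-0.002281) = 183.401208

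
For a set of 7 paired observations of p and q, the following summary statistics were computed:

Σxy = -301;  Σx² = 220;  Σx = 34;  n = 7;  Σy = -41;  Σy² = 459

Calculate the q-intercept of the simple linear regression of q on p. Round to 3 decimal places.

3.161

Sxx = Σx² − (Σx)²/n = 220 − 165.142857 = 54.857143
Sxy = Σxy − (Σx)(Σy)/n = -301 − (-199.142857) = -101.857143
b = Sxy/Sxx = -101.857143/54.857143 = -1.856771
a = ȳ − b·x̄ = -5.857143 − (-1.856771)·4.857143 = 3.161458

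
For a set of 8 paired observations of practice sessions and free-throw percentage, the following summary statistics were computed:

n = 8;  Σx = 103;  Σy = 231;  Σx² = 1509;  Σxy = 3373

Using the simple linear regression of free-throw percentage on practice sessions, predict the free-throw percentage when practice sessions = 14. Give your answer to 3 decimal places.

Sxx = Σx² − (Σx)²/n = 1509 − 1326.125 = 182.875
Sxy = Σxy − (Σx)(Σy)/n = 3373 − 2974.125 = 398.875
b = Sxy/Sxx = 398.875/182.875 = 2.181135
a = ȳ − b·x̄ = 28.875 − 2.181135·12.875 = 0.792891
ŷ(14) = a + b·14 = 0.792891 + 2.181135·14 = 31.328776

31.329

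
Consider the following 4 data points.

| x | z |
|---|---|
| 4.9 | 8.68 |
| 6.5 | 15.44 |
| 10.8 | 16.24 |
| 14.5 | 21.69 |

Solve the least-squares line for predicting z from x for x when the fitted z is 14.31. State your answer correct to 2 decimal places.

8.11

n = 4, Σx = 36.7, Σy = 62.05, Σxy = 632.789, Σx² = 393.15
Sxx = Σx² − (Σx)²/n = 393.15 − 336.7225 = 56.4275
Sxy = Σxy − (Σx)(Σy)/n = 632.789 − 569.30875 = 63.48025
b = Sxy/Sxx = 63.48025/56.4275 = 1.124988
a = ȳ − b·x̄ = 15.5125 − 1.124988·9.175 = 5.190737
Set a + b·x = 14.31: x = (14.31 − 5.190737) / 1.124988 = 8.106100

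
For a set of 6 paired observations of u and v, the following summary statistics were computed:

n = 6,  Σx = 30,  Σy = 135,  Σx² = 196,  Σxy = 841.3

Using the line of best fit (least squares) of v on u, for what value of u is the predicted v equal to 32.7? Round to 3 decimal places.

Sxx = Σx² − (Σx)²/n = 196 − 150 = 46
Sxy = Σxy − (Σx)(Σy)/n = 841.3 − 675 = 166.3
b = Sxy/Sxx = 166.3/46 = 3.615217
a = ȳ − b·x̄ = 22.5 − 3.615217·5 = 4.423913
Set a + b·x = 32.7: x = (32.7 − 4.423913) / 3.615217 = 7.821407

7.821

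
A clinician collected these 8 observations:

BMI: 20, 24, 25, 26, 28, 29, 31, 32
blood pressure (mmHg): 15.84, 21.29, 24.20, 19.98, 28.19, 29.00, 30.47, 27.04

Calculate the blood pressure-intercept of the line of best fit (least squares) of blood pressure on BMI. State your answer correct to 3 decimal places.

-6.266

n = 8, Σx = 215, Σy = 196.01, Σxy = 5392.41, Σx² = 5887
Sxx = Σx² − (Σx)²/n = 5887 − 5778.125 = 108.875
Sxy = Σxy − (Σx)(Σy)/n = 5392.41 − 5267.76875 = 124.64125
b = Sxy/Sxx = 124.64125/108.875 = 1.144811
a = ȳ − b·x̄ = 24.50125 − 1.144811·26.875 = -6.265534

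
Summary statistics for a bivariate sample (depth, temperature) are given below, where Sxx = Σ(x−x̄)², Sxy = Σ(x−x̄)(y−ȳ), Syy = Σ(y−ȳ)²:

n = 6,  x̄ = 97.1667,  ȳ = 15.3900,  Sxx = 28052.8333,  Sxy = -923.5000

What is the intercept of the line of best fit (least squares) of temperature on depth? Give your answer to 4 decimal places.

b = Sxy/Sxx = -923.5/28052.8333 = -0.032920
a = ȳ − b·x̄ = 15.39 − (-0.032920)·97.1667 = 18.588730

18.5887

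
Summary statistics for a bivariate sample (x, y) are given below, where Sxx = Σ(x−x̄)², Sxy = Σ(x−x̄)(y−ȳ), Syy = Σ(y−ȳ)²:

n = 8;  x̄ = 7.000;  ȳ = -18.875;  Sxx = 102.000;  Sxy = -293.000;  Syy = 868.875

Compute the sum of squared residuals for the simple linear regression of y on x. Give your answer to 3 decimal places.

27.218

b = Sxy/Sxx = -293/102 = -2.872549
SSE = Syy − b·Sxy = 868.875 − (-2.872549)·(-293) = 27.218137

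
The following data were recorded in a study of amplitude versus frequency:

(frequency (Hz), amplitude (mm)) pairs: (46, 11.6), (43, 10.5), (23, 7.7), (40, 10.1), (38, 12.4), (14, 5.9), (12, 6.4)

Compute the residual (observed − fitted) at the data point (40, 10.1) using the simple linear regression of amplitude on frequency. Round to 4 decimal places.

n = 7, Σx = 216, Σy = 64.6, Σxy = 2196.8, Σx² = 7878
Sxx = Σx² − (Σx)²/n = 7878 − 6665.142857 = 1212.857143
Sxy = Σxy − (Σx)(Σy)/n = 2196.8 − 1993.371429 = 203.428571
b = Sxy/Sxx = 203.428571/1212.857143 = 0.167727
a = ȳ − b·x̄ = 9.228571 − 0.167727·30.857143 = 4.053004
ŷ(40) = 4.053004 + 0.167727·40 = 10.762073
residual = y − ŷ = 10.1 − 10.762073 = -0.662073

-0.6621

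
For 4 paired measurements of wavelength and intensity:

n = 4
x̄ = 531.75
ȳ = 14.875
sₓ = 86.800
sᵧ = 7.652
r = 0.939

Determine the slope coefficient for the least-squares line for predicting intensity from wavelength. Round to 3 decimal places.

0.083

b = r · sᵧ/sₓ = 0.939 · 7.652/86.8 = 0.082779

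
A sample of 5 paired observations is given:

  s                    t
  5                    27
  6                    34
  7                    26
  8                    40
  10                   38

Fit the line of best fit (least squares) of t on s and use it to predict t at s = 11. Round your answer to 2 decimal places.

41.47

n = 5, Σx = 36, Σy = 165, Σxy = 1221, Σx² = 274
Sxx = Σx² − (Σx)²/n = 274 − 259.2 = 14.8
Sxy = Σxy − (Σx)(Σy)/n = 1221 − 1188 = 33
b = Sxy/Sxx = 33/14.8 = 2.229730
a = ȳ − b·x̄ = 33 − 2.229730·7.2 = 16.945946
ŷ(11) = a + b·11 = 16.945946 + 2.229730·11 = 41.472973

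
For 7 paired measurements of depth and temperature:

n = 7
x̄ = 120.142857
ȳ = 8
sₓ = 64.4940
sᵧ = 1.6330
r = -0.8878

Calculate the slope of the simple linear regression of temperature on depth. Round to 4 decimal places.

-0.0225

b = r · sᵧ/sₓ = -0.8878 · 1.633/64.494 = -0.022479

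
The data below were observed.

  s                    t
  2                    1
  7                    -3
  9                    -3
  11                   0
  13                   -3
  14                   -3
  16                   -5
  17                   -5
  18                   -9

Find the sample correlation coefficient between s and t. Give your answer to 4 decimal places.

-0.8015

n = 9, Σx = 107, Σy = -30, Σxy = -454, Σx² = 1489, Σy² = 168
Sxx = Σx² − (Σx)²/n = 1489 − 1272.111111 = 216.888889
Sxy = Σxy − (Σx)(Σy)/n = -454 − (-356.666667) = -97.333333
Syy = Σy² − (Σy)²/n = 168 − 100 = 68
r = Sxy/√(Sxx·Syy) = -97.333333/√(14748.444444) = -97.333333/121.443174 = -0.801472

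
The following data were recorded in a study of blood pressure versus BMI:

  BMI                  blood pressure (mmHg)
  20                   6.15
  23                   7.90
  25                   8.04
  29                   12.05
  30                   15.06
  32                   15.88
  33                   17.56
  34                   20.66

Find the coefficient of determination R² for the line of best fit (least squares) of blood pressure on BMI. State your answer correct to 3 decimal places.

0.936

n = 8, Σx = 226, Σy = 103.3, Σxy = 3097.03, Σx² = 6564, Σy² = 1524.2438
Sxx = Σx² − (Σx)²/n = 6564 − 6384.5 = 179.5
Sxy = Σxy − (Σx)(Σy)/n = 3097.03 − 2918.225 = 178.805
Syy = Σy² − (Σy)²/n = 1524.2438 − 1333.86125 = 190.38255
R² = Sxy²/(Sxx·Syy) = (178.805)²/(179.5·190.38255) = 0.935552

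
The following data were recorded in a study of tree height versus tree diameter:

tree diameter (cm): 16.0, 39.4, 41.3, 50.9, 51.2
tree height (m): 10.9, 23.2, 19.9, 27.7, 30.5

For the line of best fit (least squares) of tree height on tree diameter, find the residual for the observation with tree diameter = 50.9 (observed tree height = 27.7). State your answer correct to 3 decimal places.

-0.443

n = 5, Σx = 198.8, Σy = 112.2, Σxy = 4881.88, Σx² = 8726.3
Sxx = Σx² − (Σx)²/n = 8726.3 − 7904.288 = 822.012
Sxy = Σxy − (Σx)(Σy)/n = 4881.88 − 4461.072 = 420.808
b = Sxy/Sxx = 420.808/822.012 = 0.511924
a = ȳ − b·x̄ = 22.44 − 0.511924·39.76 = 2.085886
ŷ(50.9) = 2.085886 + 0.511924·50.9 = 28.142838
residual = y − ŷ = 27.7 − 28.142838 = -0.442838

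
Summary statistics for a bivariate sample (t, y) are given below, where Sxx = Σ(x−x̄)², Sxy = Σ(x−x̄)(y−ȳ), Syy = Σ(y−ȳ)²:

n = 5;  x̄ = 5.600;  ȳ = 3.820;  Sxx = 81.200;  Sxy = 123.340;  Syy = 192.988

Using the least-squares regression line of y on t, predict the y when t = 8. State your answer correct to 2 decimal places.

7.47

b = Sxy/Sxx = 123.34/81.2 = 1.518966
a = ȳ − b·x̄ = 3.82 − 1.518966·5.6 = -4.686207
ŷ(8) = a + b·8 = -4.686207 + 1.518966·8 = 7.465517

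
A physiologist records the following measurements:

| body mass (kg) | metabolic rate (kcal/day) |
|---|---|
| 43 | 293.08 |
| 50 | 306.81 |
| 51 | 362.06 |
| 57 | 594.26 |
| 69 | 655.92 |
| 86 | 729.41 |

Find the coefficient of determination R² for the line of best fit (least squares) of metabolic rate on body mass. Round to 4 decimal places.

0.8297

n = 6, Σx = 356, Σy = 2941.54, Σxy = 188268.56, Σx² = 22356, Σy² = 1626530.6482
Sxx = Σx² − (Σx)²/n = 22356 − 21122.666667 = 1233.333333
Sxy = Σxy − (Σx)(Σy)/n = 188268.56 − 174531.373333 = 13737.186667
Syy = Σy² − (Σy)²/n = 1626530.6482 − 1442109.595267 = 184421.052933
R² = Sxy²/(Sxx·Syy) = (13737.186667)²/(1233.333333·184421.052933) = 0.829669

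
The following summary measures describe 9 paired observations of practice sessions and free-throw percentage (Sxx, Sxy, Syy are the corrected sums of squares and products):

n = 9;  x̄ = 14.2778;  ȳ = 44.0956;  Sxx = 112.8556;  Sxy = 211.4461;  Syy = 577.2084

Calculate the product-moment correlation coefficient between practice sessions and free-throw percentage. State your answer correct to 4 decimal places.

0.8285

r = Sxy/√(Sxx·Syy) = 211.4461/√(65141.200307) = 211.4461/255.227742 = 0.828460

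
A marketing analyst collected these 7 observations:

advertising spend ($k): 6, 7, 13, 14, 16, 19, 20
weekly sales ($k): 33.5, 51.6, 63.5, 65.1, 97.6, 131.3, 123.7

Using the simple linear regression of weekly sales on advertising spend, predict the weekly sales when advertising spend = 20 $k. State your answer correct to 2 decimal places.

n = 7, Σx = 95, Σy = 566.3, Σxy = 8829.4, Σx² = 1467
Sxx = Σx² − (Σx)²/n = 1467 − 1289.285714 = 177.714286
Sxy = Σxy − (Σx)(Σy)/n = 8829.4 − 7685.5 = 1143.9
b = Sxy/Sxx = 1143.9/177.714286 = 6.436736
a = ȳ − b·x̄ = 80.9 − 6.436736·13.571429 = -6.455707
ŷ(20) = a + b·20 = -6.455707 + 6.436736·20 = 122.279019

122.28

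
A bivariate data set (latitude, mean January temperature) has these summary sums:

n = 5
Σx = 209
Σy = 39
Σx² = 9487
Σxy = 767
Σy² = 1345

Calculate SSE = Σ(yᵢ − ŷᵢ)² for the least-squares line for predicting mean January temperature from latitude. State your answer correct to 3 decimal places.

Sxx = Σx² − (Σx)²/n = 9487 − 8736.2 = 750.8
Sxy = Σxy − (Σx)(Σy)/n = 767 − 1630.2 = -863.2
Syy = Σy² − (Σy)²/n = 1345 − 304.2 = 1040.8
b = Sxy/Sxx = -863.2/750.8 = -1.149707
SSE = Syy − b·Sxy = 1040.8 − (-1.149707)·(-863.2) = 48.372936

48.373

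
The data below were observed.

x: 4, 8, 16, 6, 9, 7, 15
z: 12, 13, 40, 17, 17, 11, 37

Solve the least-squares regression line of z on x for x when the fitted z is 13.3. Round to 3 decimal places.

n = 7, Σx = 65, Σy = 147, Σxy = 1679, Σx² = 727
Sxx = Σx² − (Σx)²/n = 727 − 603.571429 = 123.428571
Sxy = Σxy − (Σx)(Σy)/n = 1679 − 1365 = 314
b = Sxy/Sxx = 314/123.428571 = 2.543981
a = ȳ − b·x̄ = 21 − 2.543981·9.285714 = -2.622685
Set a + b·x = 13.3: x = (13.3 − (-2.622685)) / 2.543981 = 6.258963

6.259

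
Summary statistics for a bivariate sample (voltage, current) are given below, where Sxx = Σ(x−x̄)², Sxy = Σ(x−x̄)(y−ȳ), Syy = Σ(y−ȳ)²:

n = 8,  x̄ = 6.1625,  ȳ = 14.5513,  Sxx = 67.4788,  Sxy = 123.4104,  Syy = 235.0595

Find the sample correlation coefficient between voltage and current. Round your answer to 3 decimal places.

0.980

r = Sxy/√(Sxx·Syy) = 123.4104/√(15861.532989) = 123.4104/125.942578 = 0.979894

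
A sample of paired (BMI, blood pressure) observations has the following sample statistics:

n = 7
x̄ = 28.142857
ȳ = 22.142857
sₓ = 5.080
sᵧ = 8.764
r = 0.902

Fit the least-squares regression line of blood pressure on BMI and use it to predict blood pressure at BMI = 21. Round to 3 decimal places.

11.028

b = r · sᵧ/sₓ = 0.902 · 8.764/5.08 = 1.556128
a = ȳ − b·x̄ = 22.142857 − 1.556128·28.142857 = -21.651018
ŷ(21) = a + b·21 = -21.651018 + 1.556128·21 = 11.027660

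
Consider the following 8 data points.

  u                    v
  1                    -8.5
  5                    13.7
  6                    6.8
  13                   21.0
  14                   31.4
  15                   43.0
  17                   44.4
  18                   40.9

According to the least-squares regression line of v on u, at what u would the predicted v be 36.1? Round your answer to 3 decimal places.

15.224

n = 8, Σx = 89, Σy = 192.7, Σxy = 2949.4, Σx² = 1265
Sxx = Σx² − (Σx)²/n = 1265 − 990.125 = 274.875
Sxy = Σxy − (Σx)(Σy)/n = 2949.4 − 2143.7875 = 805.6125
b = Sxy/Sxx = 805.6125/274.875 = 2.930832
a = ȳ − b·x̄ = 24.0875 − 2.930832·11.125 = -8.518008
Set a + b·x = 36.1: x = (36.1 − (-8.518008)) / 2.930832 = 15.223665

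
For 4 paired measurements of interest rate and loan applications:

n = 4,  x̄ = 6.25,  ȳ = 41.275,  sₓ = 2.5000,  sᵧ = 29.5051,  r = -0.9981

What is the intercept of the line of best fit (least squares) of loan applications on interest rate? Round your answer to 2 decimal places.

b = r · sᵧ/sₓ = -0.9981 · 29.5051/2.5 = -11.779616
a = ȳ − b·x̄ = 41.275 − (-11.779616)·6.25 = 114.897601

114.90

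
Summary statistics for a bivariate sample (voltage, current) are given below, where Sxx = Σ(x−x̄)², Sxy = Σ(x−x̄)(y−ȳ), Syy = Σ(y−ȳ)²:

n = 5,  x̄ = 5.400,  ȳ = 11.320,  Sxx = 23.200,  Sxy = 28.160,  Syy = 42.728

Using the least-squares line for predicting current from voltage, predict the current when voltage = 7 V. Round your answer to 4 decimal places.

b = Sxy/Sxx = 28.16/23.2 = 1.213793
a = ȳ − b·x̄ = 11.32 − 1.213793·5.4 = 4.765517
ŷ(7) = a + b·7 = 4.765517 + 1.213793·7 = 13.262069

13.2621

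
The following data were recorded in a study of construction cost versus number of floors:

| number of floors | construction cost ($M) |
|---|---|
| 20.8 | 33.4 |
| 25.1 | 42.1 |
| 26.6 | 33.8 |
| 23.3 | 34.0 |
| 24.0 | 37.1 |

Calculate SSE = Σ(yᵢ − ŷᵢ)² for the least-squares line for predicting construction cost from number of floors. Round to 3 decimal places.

47.833

n = 5, Σx = 119.8, Σy = 180.4, Σxy = 4333.11, Σx² = 2889.1, Σy² = 6562.82
Sxx = Σx² − (Σx)²/n = 2889.1 − 2870.408 = 18.692
Sxy = Σxy − (Σx)(Σy)/n = 4333.11 − 4322.384 = 10.726
Syy = Σy² − (Σy)²/n = 6562.82 − 6508.832 = 53.988
b = Sxy/Sxx = 10.726/18.692 = 0.573828
SSE = Syy − b·Sxy = 53.988 − 0.573828·10.726 = 47.833117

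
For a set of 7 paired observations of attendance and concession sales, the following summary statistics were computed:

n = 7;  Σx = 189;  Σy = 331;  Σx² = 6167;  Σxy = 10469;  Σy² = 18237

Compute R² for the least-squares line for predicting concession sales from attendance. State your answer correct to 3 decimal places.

0.853

Sxx = Σx² − (Σx)²/n = 6167 − 5103 = 1064
Sxy = Σxy − (Σx)(Σy)/n = 10469 − 8937 = 1532
Syy = Σy² − (Σy)²/n = 18237 − 15651.571429 = 2585.428571
R² = Sxy²/(Sxx·Syy) = (1532)²/(1064·2585.428571) = 0.853185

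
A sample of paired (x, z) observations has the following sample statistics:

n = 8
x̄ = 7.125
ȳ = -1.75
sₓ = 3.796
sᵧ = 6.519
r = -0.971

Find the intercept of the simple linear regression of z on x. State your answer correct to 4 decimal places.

b = r · sᵧ/sₓ = -0.971 · 6.519/3.796 = -1.667531
a = ȳ − b·x̄ = -1.75 − (-1.667531)·7.125 = 10.131161

10.1312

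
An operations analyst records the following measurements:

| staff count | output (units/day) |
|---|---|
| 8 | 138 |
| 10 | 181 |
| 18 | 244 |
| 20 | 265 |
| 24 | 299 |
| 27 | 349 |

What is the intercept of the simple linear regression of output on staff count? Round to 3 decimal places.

n = 6, Σx = 107, Σy = 1476, Σxy = 29205, Σx² = 2193
Sxx = Σx² − (Σx)²/n = 2193 − 1908.166667 = 284.833333
Sxy = Σxy − (Σx)(Σy)/n = 29205 − 26322 = 2883
b = Sxy/Sxx = 2883/284.833333 = 10.121709
a = ȳ − b·x̄ = 246 − 10.121709·17.833333 = 65.496197

65.496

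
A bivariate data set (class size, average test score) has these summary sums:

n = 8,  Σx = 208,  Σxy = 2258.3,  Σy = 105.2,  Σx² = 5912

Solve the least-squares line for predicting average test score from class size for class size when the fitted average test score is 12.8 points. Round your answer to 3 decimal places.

26.370

Sxx = Σx² − (Σx)²/n = 5912 − 5408 = 504
Sxy = Σxy − (Σx)(Σy)/n = 2258.3 − 2735.2 = -476.9
b = Sxy/Sxx = -476.9/504 = -0.946230
a = ȳ − b·x̄ = 13.15 − (-0.946230)·26 = 37.751984
Set a + b·x = 12.8: x = (12.8 − 37.751984) / (-0.946230) = 26.369889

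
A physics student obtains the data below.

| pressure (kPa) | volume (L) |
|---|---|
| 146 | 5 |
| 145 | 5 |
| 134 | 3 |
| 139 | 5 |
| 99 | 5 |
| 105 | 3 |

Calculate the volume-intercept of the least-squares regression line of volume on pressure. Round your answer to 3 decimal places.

n = 6, Σx = 768, Σy = 26, Σxy = 3362, Σx² = 100444
Sxx = Σx² − (Σx)²/n = 100444 − 98304 = 2140
Sxy = Σxy − (Σx)(Σy)/n = 3362 − 3328 = 34
b = Sxy/Sxx = 34/2140 = 0.015888
a = ȳ − b·x̄ = 4.333333 − 0.015888·128 = 2.299688

2.300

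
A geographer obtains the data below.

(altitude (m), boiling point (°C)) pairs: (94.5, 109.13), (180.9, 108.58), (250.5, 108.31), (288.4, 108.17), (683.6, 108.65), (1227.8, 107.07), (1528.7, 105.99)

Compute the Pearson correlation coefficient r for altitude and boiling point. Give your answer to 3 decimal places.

-0.917

n = 7, Σx = 4254.4, Σy = 755.9, Σxy = 456043.389, Σx² = 4499305.36, Σy² = 81633.4658
Sxx = Σx² − (Σx)²/n = 4499305.36 − 2585702.765714 = 1913602.594286
Sxy = Σxy − (Σx)(Σy)/n = 456043.389 − 459414.422857 = -3371.033857
Syy = Σy² − (Σy)²/n = 81633.4658 − 81626.401429 = 7.064371
r = Sxy/√(Sxx·Syy) = -3371.033857/√(13518399.492712) = -3371.033857/3676.737615 = -0.916855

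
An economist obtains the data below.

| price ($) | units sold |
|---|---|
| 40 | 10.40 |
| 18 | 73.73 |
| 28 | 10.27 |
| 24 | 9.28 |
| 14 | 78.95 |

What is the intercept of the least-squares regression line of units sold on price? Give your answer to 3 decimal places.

n = 5, Σx = 124, Σy = 182.63, Σxy = 3358.72, Σx² = 3480
Sxx = Σx² − (Σx)²/n = 3480 − 3075.2 = 404.8
Sxy = Σxy − (Σx)(Σy)/n = 3358.72 − 4529.224 = -1170.504
b = Sxy/Sxx = -1170.504/404.8 = -2.891561
a = ȳ − b·x̄ = 36.526 − (-2.891561)·24.8 = 108.236719

108.237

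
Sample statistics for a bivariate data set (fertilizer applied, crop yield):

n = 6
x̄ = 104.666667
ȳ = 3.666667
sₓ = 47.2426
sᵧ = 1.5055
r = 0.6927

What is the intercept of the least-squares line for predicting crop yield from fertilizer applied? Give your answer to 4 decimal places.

b = r · sᵧ/sₓ = 0.6927 · 1.5055/47.2426 = 0.022075
a = ȳ − b·x̄ = 3.666667 − 0.022075·104.666667 = 1.356196

1.3562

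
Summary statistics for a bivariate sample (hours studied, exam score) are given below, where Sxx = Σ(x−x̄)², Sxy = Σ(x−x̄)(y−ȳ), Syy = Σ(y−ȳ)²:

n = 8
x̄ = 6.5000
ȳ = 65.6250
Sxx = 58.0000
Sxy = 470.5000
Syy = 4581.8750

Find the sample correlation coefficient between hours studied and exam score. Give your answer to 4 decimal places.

r = Sxy/√(Sxx·Syy) = 470.5/√(265748.75) = 470.5/515.508244 = 0.912692

0.9127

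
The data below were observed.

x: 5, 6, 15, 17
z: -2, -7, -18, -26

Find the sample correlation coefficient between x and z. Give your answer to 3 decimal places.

-0.977

n = 4, Σx = 43, Σy = -53, Σxy = -764, Σx² = 575, Σy² = 1053
Sxx = Σx² − (Σx)²/n = 575 − 462.25 = 112.75
Sxy = Σxy − (Σx)(Σy)/n = -764 − (-569.75) = -194.25
Syy = Σy² − (Σy)²/n = 1053 − 702.25 = 350.75
r = Sxy/√(Sxx·Syy) = -194.25/√(39547.0625) = -194.25/198.864432 = -0.976796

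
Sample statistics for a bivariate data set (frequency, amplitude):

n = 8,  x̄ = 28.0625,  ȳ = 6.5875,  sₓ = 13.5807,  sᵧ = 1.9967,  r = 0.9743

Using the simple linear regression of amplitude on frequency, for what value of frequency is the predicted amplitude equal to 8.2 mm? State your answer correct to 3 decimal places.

39.319

b = r · sᵧ/sₓ = 0.9743 · 1.9967/13.5807 = 0.143246
a = ȳ − b·x̄ = 6.5875 − 0.143246·28.0625 = 2.567651
Set a + b·x = 8.2: x = (8.2 − 2.567651) / 0.143246 = 39.319337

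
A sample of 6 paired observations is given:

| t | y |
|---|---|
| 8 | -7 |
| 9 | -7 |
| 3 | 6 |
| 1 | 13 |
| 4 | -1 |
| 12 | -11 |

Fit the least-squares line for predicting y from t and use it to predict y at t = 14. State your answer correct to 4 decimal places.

-17.4798

n = 6, Σx = 37, Σy = -7, Σxy = -224, Σx² = 315
Sxx = Σx² − (Σx)²/n = 315 − 228.166667 = 86.833333
Sxy = Σxy − (Σx)(Σy)/n = -224 − (-43.166667) = -180.833333
b = Sxy/Sxx = -180.833333/86.833333 = -2.082534
a = ȳ − b·x̄ = -1.166667 − (-2.082534)·6.166667 = 11.675624
ŷ(14) = a + b·14 = 11.675624 + (-2.082534)·14 = -17.479846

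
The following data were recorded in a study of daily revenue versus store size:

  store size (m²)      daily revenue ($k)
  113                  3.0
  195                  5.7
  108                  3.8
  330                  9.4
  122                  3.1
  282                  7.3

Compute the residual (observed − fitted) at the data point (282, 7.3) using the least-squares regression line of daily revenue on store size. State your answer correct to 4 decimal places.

-0.4913

n = 6, Σx = 1150, Σy = 32.3, Σxy = 7399.7, Σx² = 265766
Sxx = Σx² − (Σx)²/n = 265766 − 220416.666667 = 45349.333333
Sxy = Σxy − (Σx)(Σy)/n = 7399.7 − 6190.833333 = 1208.866667
b = Sxy/Sxx = 1208.866667/45349.333333 = 0.026657
a = ȳ − b·x̄ = 5.383333 − 0.026657·191.666667 = 0.274119
ŷ(282) = 0.274119 + 0.026657·282 = 7.791328
residual = y − ŷ = 7.3 − 7.791328 = -0.491328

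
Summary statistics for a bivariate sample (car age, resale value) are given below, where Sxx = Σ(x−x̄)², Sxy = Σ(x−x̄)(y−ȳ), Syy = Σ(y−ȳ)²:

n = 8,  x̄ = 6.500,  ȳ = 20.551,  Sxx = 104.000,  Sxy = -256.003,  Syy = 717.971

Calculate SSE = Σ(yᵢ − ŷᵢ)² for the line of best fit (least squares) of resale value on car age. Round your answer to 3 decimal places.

87.802

b = Sxy/Sxx = -256.003/104 = -2.461567
SSE = Syy − b·Sxy = 717.971 − (-2.461567)·(-256.003) = 87.802385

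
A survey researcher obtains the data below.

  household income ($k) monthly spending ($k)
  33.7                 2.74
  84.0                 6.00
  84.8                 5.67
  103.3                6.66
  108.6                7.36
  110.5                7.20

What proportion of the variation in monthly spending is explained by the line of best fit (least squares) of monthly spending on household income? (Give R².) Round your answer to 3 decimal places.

0.988

n = 6, Σx = 524.9, Σy = 35.63, Σxy = 3360.028, Σx² = 50057.83, Σy² = 226.0217
Sxx = Σx² − (Σx)²/n = 50057.83 − 45920.001667 = 4137.828333
Sxy = Σxy − (Σx)(Σy)/n = 3360.028 − 3117.031167 = 242.996833
Syy = Σy² − (Σy)²/n = 226.0217 − 211.582817 = 14.438883
R² = Sxy²/(Sxx·Syy) = (242.996833)²/(4137.828333·14.438883) = 0.988314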